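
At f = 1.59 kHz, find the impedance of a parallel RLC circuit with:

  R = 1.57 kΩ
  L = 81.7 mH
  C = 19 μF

Step 1 — Angular frequency: ω = 2π·f = 2π·1590 = 9990 rad/s.
Step 2 — Component impedances:
  R: Z = R = 1570 Ω
  L: Z = jωL = j·9990·0.0817 = 0 + j816.2 Ω
  C: Z = 1/(jωC) = -j/(ω·C) = 0 - j5.268 Ω
Step 3 — Parallel combination: 1/Z_total = 1/R + 1/L + 1/C; Z_total = 0.01791 - j5.302 Ω = 5.302∠-89.8° Ω.

Z = 0.01791 - j5.302 Ω = 5.302∠-89.8° Ω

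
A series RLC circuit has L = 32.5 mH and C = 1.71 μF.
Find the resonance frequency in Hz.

Step 1 — Resonance condition Im(Z)=0 gives ω₀ = 1/√(LC).
Step 2 — ω₀ = 1/√(0.0325·1.71e-06) = 4242 rad/s.
Step 3 — f₀ = ω₀/(2π) = 675.1 Hz.

f₀ = 675.1 Hz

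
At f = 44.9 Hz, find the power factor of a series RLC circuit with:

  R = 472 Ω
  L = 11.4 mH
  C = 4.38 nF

Step 1 — Angular frequency: ω = 2π·f = 2π·44.9 = 282.1 rad/s.
Step 2 — Component impedances:
  R: Z = R = 472 Ω
  L: Z = jωL = j·282.1·0.0114 = 0 + j3.216 Ω
  C: Z = 1/(jωC) = -j/(ω·C) = 0 - j8.093e+05 Ω
Step 3 — Series combination: Z_total = R + L + C = 472 - j8.093e+05 Ω = 8.093e+05∠-90.0° Ω.
Step 4 — Power factor: PF = cos(φ) = Re(Z)/|Z| = 472/8.093e+05 = 0.0005832.
Step 5 — Type: Im(Z) = -8.093e+05 ⇒ leading (phase φ = -90.0°).

PF = 0.0005832 (leading, φ = -90.0°)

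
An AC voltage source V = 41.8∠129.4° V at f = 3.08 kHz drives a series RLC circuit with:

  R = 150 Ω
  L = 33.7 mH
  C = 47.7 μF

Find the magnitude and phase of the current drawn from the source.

Step 1 — Angular frequency: ω = 2π·f = 2π·3080 = 1.935e+04 rad/s.
Step 2 — Component impedances:
  R: Z = R = 150 Ω
  L: Z = jωL = j·1.935e+04·0.0337 = 0 + j652.2 Ω
  C: Z = 1/(jωC) = -j/(ω·C) = 0 - j1.083 Ω
Step 3 — Series combination: Z_total = R + L + C = 150 + j651.1 Ω = 668.1∠77.0° Ω.
Step 4 — Source phasor: V = 41.8∠129.4° V = -26.53 + j32.3 V.
Step 5 — Ohm's law: I = V / Z_total = (-26.53 + j32.3) / (150 + j651.1) = 0.03819 + j0.04955 A.
Step 6 — Convert to polar: |I| = 0.06256 A, ∠I = 52.4°.

I = 0.06256∠52.4° A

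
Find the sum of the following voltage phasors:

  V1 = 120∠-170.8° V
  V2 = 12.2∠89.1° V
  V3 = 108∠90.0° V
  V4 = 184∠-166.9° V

Step 1 — Convert each phasor to rectangular form:
  V1 = 120·(cos(-170.8°) + j·sin(-170.8°)) = -118.5 - j19.19 V
  V2 = 12.2·(cos(89.1°) + j·sin(89.1°)) = 0.1916 + j12.2 V
  V3 = 108·(cos(90.0°) + j·sin(90.0°)) = 0 + j108 V
  V4 = 184·(cos(-166.9°) + j·sin(-166.9°)) = -179.2 - j41.7 V
Step 2 — Sum components: V_total = -297.5 + j59.31 V.
Step 3 — Convert to polar: |V_total| = 303.3 V, ∠V_total = 168.7°.

V_total = 303.3∠168.7° V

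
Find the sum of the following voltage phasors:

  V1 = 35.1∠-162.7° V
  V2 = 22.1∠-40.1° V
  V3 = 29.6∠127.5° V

Step 1 — Convert each phasor to rectangular form:
  V1 = 35.1·(cos(-162.7°) + j·sin(-162.7°)) = -33.51 - j10.44 V
  V2 = 22.1·(cos(-40.1°) + j·sin(-40.1°)) = 16.9 - j14.24 V
  V3 = 29.6·(cos(127.5°) + j·sin(127.5°)) = -18.02 + j23.48 V
Step 2 — Sum components: V_total = -34.63 - j1.19 V.
Step 3 — Convert to polar: |V_total| = 34.65 V, ∠V_total = -178.0°.

V_total = 34.65∠-178.0° V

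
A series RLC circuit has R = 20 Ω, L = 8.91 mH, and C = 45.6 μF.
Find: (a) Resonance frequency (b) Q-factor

Step 1 — Resonance condition Im(Z)=0 gives ω₀ = 1/√(LC).
Step 2 — ω₀ = 1/√(0.00891·4.56e-05) = 1569 rad/s.
Step 3 — f₀ = ω₀/(2π) = 249.7 Hz.
Step 4 — Series Q: Q = ω₀L/R = 1569·0.00891/20 = 0.6989.

(a) f₀ = 249.7 Hz  (b) Q = 0.6989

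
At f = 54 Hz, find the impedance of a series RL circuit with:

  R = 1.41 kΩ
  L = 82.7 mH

Step 1 — Angular frequency: ω = 2π·f = 2π·54 = 339.3 rad/s.
Step 2 — Component impedances:
  R: Z = R = 1410 Ω
  L: Z = jωL = j·339.3·0.0827 = 0 + j28.06 Ω
Step 3 — Series combination: Z_total = R + L = 1410 + j28.06 Ω = 1410∠1.1° Ω.

Z = 1410 + j28.06 Ω = 1410∠1.1° Ω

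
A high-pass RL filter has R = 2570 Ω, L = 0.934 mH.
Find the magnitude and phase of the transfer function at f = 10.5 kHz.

Step 1 — Angular frequency: ω = 2π·1.05e+04 = 6.597e+04 rad/s.
Step 2 — Transfer function: H(jω) = jωL/(R + jωL).
Step 3 — Numerator jωL = j·61.62; denominator R + jωL = 2570 + j61.62.
Step 4 — H = 0.0005745 + j0.02396.
Step 5 — Magnitude: |H| = 0.02397 (-32.4 dB); phase: φ = 88.6°.

|H| = 0.02397 (-32.4 dB), φ = 88.6°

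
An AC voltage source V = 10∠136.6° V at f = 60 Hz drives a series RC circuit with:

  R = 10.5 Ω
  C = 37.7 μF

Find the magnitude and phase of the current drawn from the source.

Step 1 — Angular frequency: ω = 2π·f = 2π·60 = 377 rad/s.
Step 2 — Component impedances:
  R: Z = R = 10.5 Ω
  C: Z = 1/(jωC) = -j/(ω·C) = 0 - j70.36 Ω
Step 3 — Series combination: Z_total = R + C = 10.5 - j70.36 Ω = 71.14∠-81.5° Ω.
Step 4 — Source phasor: V = 10∠136.6° V = -7.266 + j6.871 V.
Step 5 — Ohm's law: I = V / Z_total = (-7.266 + j6.871) / (10.5 - j70.36) = -0.1106 - j0.08676 A.
Step 6 — Convert to polar: |I| = 0.1406 A, ∠I = -141.9°.

I = 0.1406∠-141.9° A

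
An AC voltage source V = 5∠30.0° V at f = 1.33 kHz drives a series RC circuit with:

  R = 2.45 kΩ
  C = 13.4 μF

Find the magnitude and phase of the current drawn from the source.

Step 1 — Angular frequency: ω = 2π·f = 2π·1330 = 8357 rad/s.
Step 2 — Component impedances:
  R: Z = R = 2450 Ω
  C: Z = 1/(jωC) = -j/(ω·C) = 0 - j8.93 Ω
Step 3 — Series combination: Z_total = R + C = 2450 - j8.93 Ω = 2450∠-0.2° Ω.
Step 4 — Source phasor: V = 5∠30.0° V = 4.33 + j2.5 V.
Step 5 — Ohm's law: I = V / Z_total = (4.33 + j2.5) / (2450 - j8.93) = 0.001764 + j0.001027 A.
Step 6 — Convert to polar: |I| = 0.002041 A, ∠I = 30.2°.

I = 0.002041∠30.2° A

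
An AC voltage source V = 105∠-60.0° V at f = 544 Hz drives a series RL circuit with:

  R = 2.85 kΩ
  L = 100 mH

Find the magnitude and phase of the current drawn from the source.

Step 1 — Angular frequency: ω = 2π·f = 2π·544 = 3418 rad/s.
Step 2 — Component impedances:
  R: Z = R = 2850 Ω
  L: Z = jωL = j·3418·0.1 = 0 + j341.8 Ω
Step 3 — Series combination: Z_total = R + L = 2850 + j341.8 Ω = 2870∠6.8° Ω.
Step 4 — Source phasor: V = 105∠-60.0° V = 52.5 - j90.93 V.
Step 5 — Ohm's law: I = V / Z_total = (52.5 - j90.93) / (2850 + j341.8) = 0.01439 - j0.03363 A.
Step 6 — Convert to polar: |I| = 0.03658 A, ∠I = -66.8°.

I = 0.03658∠-66.8° A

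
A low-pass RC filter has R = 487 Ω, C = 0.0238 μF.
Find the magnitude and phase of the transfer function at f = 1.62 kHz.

Step 1 — Angular frequency: ω = 2π·1620 = 1.018e+04 rad/s.
Step 2 — Transfer function: H(jω) = 1/(1 + jωRC).
Step 3 — Denominator: 1 + jωRC = 1 + j·1.018e+04·487·2.38e-08 = 1 + j0.118.
Step 4 — H = 0.9863 - j0.1164.
Step 5 — Magnitude: |H| = 0.9931 (-0.1 dB); phase: φ = -6.7°.

|H| = 0.9931 (-0.1 dB), φ = -6.7°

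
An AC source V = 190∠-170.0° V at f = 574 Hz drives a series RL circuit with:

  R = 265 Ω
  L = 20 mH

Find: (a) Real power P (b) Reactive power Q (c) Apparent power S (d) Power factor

Step 1 — Angular frequency: ω = 2π·f = 2π·574 = 3607 rad/s.
Step 2 — Component impedances:
  R: Z = R = 265 Ω
  L: Z = jωL = j·3607·0.02 = 0 + j72.13 Ω
Step 3 — Series combination: Z_total = R + L = 265 + j72.13 Ω = 274.6∠15.2° Ω.
Step 4 — Source phasor: V = 190∠-170.0° V = -187.1 - j32.99 V.
Step 5 — Current: I = V / Z = -0.6889 + j0.06302 A = 0.6918∠174.8° A.
Step 6 — Complex power: S = V·I* = 126.8 + j34.52 VA.
Step 7 — Real power: P = Re(S) = 126.8 W.
Step 8 — Reactive power: Q = Im(S) = 34.52 VAR.
Step 9 — Apparent power: |S| = 131.4 VA.
Step 10 — Power factor: PF = P/|S| = 0.9649 (lagging).

(a) P = 126.8 W  (b) Q = 34.52 VAR  (c) S = 131.4 VA  (d) PF = 0.9649 (lagging)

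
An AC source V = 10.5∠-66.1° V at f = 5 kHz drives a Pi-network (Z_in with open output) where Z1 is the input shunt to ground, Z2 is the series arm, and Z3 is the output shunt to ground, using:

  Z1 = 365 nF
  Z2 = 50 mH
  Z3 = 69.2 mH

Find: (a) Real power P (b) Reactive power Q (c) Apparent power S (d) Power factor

Step 1 — Angular frequency: ω = 2π·f = 2π·5000 = 3.142e+04 rad/s.
Step 2 — Component impedances:
  Z1: Z = 1/(jωC) = -j/(ω·C) = 0 - j87.21 Ω
  Z2: Z = jωL = j·3.142e+04·0.05 = 0 + j1571 Ω
  Z3: Z = jωL = j·3.142e+04·0.0692 = 0 + j2174 Ω
Step 3 — With open output, the series arm Z2 and the output shunt Z3 appear in series to ground: Z2 + Z3 = 0 + j3745 Ω.
Step 4 — Parallel with input shunt Z1: Z_in = Z1 || (Z2 + Z3) = 0 - j89.29 Ω = 89.29∠-90.0° Ω.
Step 5 — Source phasor: V = 10.5∠-66.1° V = 4.254 - j9.6 V.
Step 6 — Current: I = V / Z = 0.1075 + j0.04764 A = 0.1176∠23.9° A.
Step 7 — Complex power: S = V·I* = 0 - j1.235 VA.
Step 8 — Real power: P = Re(S) = 0 W.
Step 9 — Reactive power: Q = Im(S) = -1.235 VAR.
Step 10 — Apparent power: |S| = 1.235 VA.
Step 11 — Power factor: PF = P/|S| = 0 (leading).

(a) P = 0 W  (b) Q = -1.235 VAR  (c) S = 1.235 VA  (d) PF = 0 (leading)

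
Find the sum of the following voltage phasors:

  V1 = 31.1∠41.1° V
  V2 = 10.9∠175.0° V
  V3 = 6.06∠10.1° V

Step 1 — Convert each phasor to rectangular form:
  V1 = 31.1·(cos(41.1°) + j·sin(41.1°)) = 23.44 + j20.44 V
  V2 = 10.9·(cos(175.0°) + j·sin(175.0°)) = -10.86 + j0.95 V
  V3 = 6.06·(cos(10.1°) + j·sin(10.1°)) = 5.966 + j1.063 V
Step 2 — Sum components: V_total = 18.54 + j22.46 V.
Step 3 — Convert to polar: |V_total| = 29.12 V, ∠V_total = 50.5°.

V_total = 29.12∠50.5° V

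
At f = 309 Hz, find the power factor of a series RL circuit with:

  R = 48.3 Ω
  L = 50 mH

Step 1 — Angular frequency: ω = 2π·f = 2π·309 = 1942 rad/s.
Step 2 — Component impedances:
  R: Z = R = 48.3 Ω
  L: Z = jωL = j·1942·0.05 = 0 + j97.08 Ω
Step 3 — Series combination: Z_total = R + L = 48.3 + j97.08 Ω = 108.4∠63.5° Ω.
Step 4 — Power factor: PF = cos(φ) = Re(Z)/|Z| = 48.3/108.427 = 0.4455.
Step 5 — Type: Im(Z) = 97.08 ⇒ lagging (phase φ = 63.5°).

PF = 0.4455 (lagging, φ = 63.5°)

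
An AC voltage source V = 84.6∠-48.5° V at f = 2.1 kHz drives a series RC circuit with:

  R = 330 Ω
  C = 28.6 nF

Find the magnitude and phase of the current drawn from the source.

Step 1 — Angular frequency: ω = 2π·f = 2π·2100 = 1.319e+04 rad/s.
Step 2 — Component impedances:
  R: Z = R = 330 Ω
  C: Z = 1/(jωC) = -j/(ω·C) = 0 - j2650 Ω
Step 3 — Series combination: Z_total = R + C = 330 - j2650 Ω = 2670∠-82.9° Ω.
Step 4 — Source phasor: V = 84.6∠-48.5° V = 56.06 - j63.36 V.
Step 5 — Ohm's law: I = V / Z_total = (56.06 - j63.36) / (330 - j2650) = 0.02614 + j0.0179 A.
Step 6 — Convert to polar: |I| = 0.03168 A, ∠I = 34.4°.

I = 0.03168∠34.4° A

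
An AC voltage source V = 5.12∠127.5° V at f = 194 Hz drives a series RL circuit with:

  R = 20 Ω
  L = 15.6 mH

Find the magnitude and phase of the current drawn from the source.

Step 1 — Angular frequency: ω = 2π·f = 2π·194 = 1219 rad/s.
Step 2 — Component impedances:
  R: Z = R = 20 Ω
  L: Z = jωL = j·1219·0.0156 = 0 + j19.02 Ω
Step 3 — Series combination: Z_total = R + L = 20 + j19.02 Ω = 27.6∠43.6° Ω.
Step 4 — Source phasor: V = 5.12∠127.5° V = -3.117 + j4.062 V.
Step 5 — Ohm's law: I = V / Z_total = (-3.117 + j4.062) / (20 + j19.02) = 0.01957 + j0.1845 A.
Step 6 — Convert to polar: |I| = 0.1855 A, ∠I = 83.9°.

I = 0.1855∠83.9° A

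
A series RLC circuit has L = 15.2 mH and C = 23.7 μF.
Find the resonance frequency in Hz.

Step 1 — Resonance condition Im(Z)=0 gives ω₀ = 1/√(LC).
Step 2 — ω₀ = 1/√(0.0152·2.37e-05) = 1666 rad/s.
Step 3 — f₀ = ω₀/(2π) = 265.2 Hz.

f₀ = 265.2 Hz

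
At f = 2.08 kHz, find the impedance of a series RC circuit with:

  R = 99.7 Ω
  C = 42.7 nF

Step 1 — Angular frequency: ω = 2π·f = 2π·2080 = 1.307e+04 rad/s.
Step 2 — Component impedances:
  R: Z = R = 99.7 Ω
  C: Z = 1/(jωC) = -j/(ω·C) = 0 - j1792 Ω
Step 3 — Series combination: Z_total = R + C = 99.7 - j1792 Ω = 1795∠-86.8° Ω.

Z = 99.7 - j1792 Ω = 1795∠-86.8° Ω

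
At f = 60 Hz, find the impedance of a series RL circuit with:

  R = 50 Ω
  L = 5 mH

Step 1 — Angular frequency: ω = 2π·f = 2π·60 = 377 rad/s.
Step 2 — Component impedances:
  R: Z = R = 50 Ω
  L: Z = jωL = j·377·0.005 = 0 + j1.885 Ω
Step 3 — Series combination: Z_total = R + L = 50 + j1.885 Ω = 50.04∠2.2° Ω.

Z = 50 + j1.885 Ω = 50.04∠2.2° Ω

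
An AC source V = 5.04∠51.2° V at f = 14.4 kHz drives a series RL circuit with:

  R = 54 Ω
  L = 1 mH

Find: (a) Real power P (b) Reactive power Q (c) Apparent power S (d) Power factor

Step 1 — Angular frequency: ω = 2π·f = 2π·1.44e+04 = 9.048e+04 rad/s.
Step 2 — Component impedances:
  R: Z = R = 54 Ω
  L: Z = jωL = j·9.048e+04·0.001 = 0 + j90.48 Ω
Step 3 — Series combination: Z_total = R + L = 54 + j90.48 Ω = 105.4∠59.2° Ω.
Step 4 — Source phasor: V = 5.04∠51.2° V = 3.158 + j3.928 V.
Step 5 — Current: I = V / Z = 0.04737 - j0.006632 A = 0.04783∠-8.0° A.
Step 6 — Complex power: S = V·I* = 0.1236 + j0.207 VA.
Step 7 — Real power: P = Re(S) = 0.1236 W.
Step 8 — Reactive power: Q = Im(S) = 0.207 VAR.
Step 9 — Apparent power: |S| = 0.2411 VA.
Step 10 — Power factor: PF = P/|S| = 0.5125 (lagging).

(a) P = 0.1236 W  (b) Q = 0.207 VAR  (c) S = 0.2411 VA  (d) PF = 0.5125 (lagging)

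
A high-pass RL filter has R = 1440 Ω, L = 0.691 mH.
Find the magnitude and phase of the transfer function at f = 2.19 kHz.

Step 1 — Angular frequency: ω = 2π·2190 = 1.376e+04 rad/s.
Step 2 — Transfer function: H(jω) = jωL/(R + jωL).
Step 3 — Numerator jωL = j·9.508; denominator R + jωL = 1440 + j9.508.
Step 4 — H = 4.36e-05 + j0.006603.
Step 5 — Magnitude: |H| = 0.006603 (-43.6 dB); phase: φ = 89.6°.

|H| = 0.006603 (-43.6 dB), φ = 89.6°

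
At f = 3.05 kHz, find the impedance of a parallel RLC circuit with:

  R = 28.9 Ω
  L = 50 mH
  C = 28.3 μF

Step 1 — Angular frequency: ω = 2π·f = 2π·3050 = 1.916e+04 rad/s.
Step 2 — Component impedances:
  R: Z = R = 28.9 Ω
  L: Z = jωL = j·1.916e+04·0.05 = 0 + j958.2 Ω
  C: Z = 1/(jωC) = -j/(ω·C) = 0 - j1.844 Ω
Step 3 — Parallel combination: 1/Z_total = 1/R + 1/L + 1/C; Z_total = 0.1176 - j1.84 Ω = 1.844∠-86.3° Ω.

Z = 0.1176 - j1.84 Ω = 1.844∠-86.3° Ω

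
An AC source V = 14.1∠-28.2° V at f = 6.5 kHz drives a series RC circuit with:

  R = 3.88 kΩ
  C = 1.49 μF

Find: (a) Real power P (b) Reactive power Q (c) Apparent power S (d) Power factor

Step 1 — Angular frequency: ω = 2π·f = 2π·6500 = 4.084e+04 rad/s.
Step 2 — Component impedances:
  R: Z = R = 3880 Ω
  C: Z = 1/(jωC) = -j/(ω·C) = 0 - j16.43 Ω
Step 3 — Series combination: Z_total = R + C = 3880 - j16.43 Ω = 3880∠-0.2° Ω.
Step 4 — Source phasor: V = 14.1∠-28.2° V = 12.43 - j6.663 V.
Step 5 — Current: I = V / Z = 0.00321 - j0.001704 A = 0.003634∠-28.0° A.
Step 6 — Complex power: S = V·I* = 0.05124 - j0.000217 VA.
Step 7 — Real power: P = Re(S) = 0.05124 W.
Step 8 — Reactive power: Q = Im(S) = -0.000217 VAR.
Step 9 — Apparent power: |S| = 0.05124 VA.
Step 10 — Power factor: PF = P/|S| = 1 (leading).

(a) P = 0.05124 W  (b) Q = -0.000217 VAR  (c) S = 0.05124 VA  (d) PF = 1 (leading)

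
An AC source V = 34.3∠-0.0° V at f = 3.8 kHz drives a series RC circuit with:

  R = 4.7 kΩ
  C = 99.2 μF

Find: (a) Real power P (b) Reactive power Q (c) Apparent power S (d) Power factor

Step 1 — Angular frequency: ω = 2π·f = 2π·3800 = 2.388e+04 rad/s.
Step 2 — Component impedances:
  R: Z = R = 4700 Ω
  C: Z = 1/(jωC) = -j/(ω·C) = 0 - j0.4222 Ω
Step 3 — Series combination: Z_total = R + C = 4700 - j0.4222 Ω = 4700∠-0.0° Ω.
Step 4 — Source phasor: V = 34.3∠-0.0° V = 34.3 V.
Step 5 — Current: I = V / Z = 0.007298 + j6.556e-07 A = 0.007298∠0.0° A.
Step 6 — Complex power: S = V·I* = 0.2503 - j2.249e-05 VA.
Step 7 — Real power: P = Re(S) = 0.2503 W.
Step 8 — Reactive power: Q = Im(S) = -2.249e-05 VAR.
Step 9 — Apparent power: |S| = 0.2503 VA.
Step 10 — Power factor: PF = P/|S| = 1 (leading).

(a) P = 0.2503 W  (b) Q = -2.249e-05 VAR  (c) S = 0.2503 VA  (d) PF = 1 (leading)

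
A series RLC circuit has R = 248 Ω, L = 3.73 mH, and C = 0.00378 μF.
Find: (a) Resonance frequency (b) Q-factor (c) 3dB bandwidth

Step 1 — Resonance: ω₀ = 1/√(LC) = 1/√(0.00373·3.78e-09) = 2.663e+05 rad/s.
Step 2 — f₀ = ω₀/(2π) = 4.239e+04 Hz.
Step 3 — Series Q: Q = ω₀L/R = 2.663e+05·0.00373/248 = 4.006.
Step 4 — Bandwidth: Δω = ω₀/Q = 6.649e+04 rad/s; BW = Δω/(2π) = 1.058e+04 Hz.

(a) f₀ = 4.239e+04 Hz  (b) Q = 4.006  (c) BW = 1.058e+04 Hz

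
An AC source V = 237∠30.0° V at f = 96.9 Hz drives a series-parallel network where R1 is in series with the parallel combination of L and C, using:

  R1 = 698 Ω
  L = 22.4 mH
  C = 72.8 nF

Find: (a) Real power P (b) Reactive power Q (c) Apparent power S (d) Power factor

Step 1 — Angular frequency: ω = 2π·f = 2π·96.9 = 608.8 rad/s.
Step 2 — Component impedances:
  R1: Z = R = 698 Ω
  L: Z = jωL = j·608.8·0.0224 = 0 + j13.64 Ω
  C: Z = 1/(jωC) = -j/(ω·C) = 0 - j2.256e+04 Ω
Step 3 — Parallel branch: L || C = 1/(1/L + 1/C) = 0 + j13.65 Ω.
Step 4 — Series with R1: Z_total = R1 + (L || C) = 698 + j13.65 Ω = 698.1∠1.1° Ω.
Step 5 — Source phasor: V = 237∠30.0° V = 205.2 + j118.5 V.
Step 6 — Current: I = V / Z = 0.2973 + j0.164 A = 0.3395∠28.9° A.
Step 7 — Complex power: S = V·I* = 80.44 + j1.573 VA.
Step 8 — Real power: P = Re(S) = 80.44 W.
Step 9 — Reactive power: Q = Im(S) = 1.573 VAR.
Step 10 — Apparent power: |S| = 80.46 VA.
Step 11 — Power factor: PF = P/|S| = 0.9998 (lagging).

(a) P = 80.44 W  (b) Q = 1.573 VAR  (c) S = 80.46 VA  (d) PF = 0.9998 (lagging)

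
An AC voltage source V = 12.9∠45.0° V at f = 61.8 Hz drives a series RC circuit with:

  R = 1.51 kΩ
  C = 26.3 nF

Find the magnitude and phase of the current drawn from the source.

Step 1 — Angular frequency: ω = 2π·f = 2π·61.8 = 388.3 rad/s.
Step 2 — Component impedances:
  R: Z = R = 1510 Ω
  C: Z = 1/(jωC) = -j/(ω·C) = 0 - j9.792e+04 Ω
Step 3 — Series combination: Z_total = R + C = 1510 - j9.792e+04 Ω = 9.793e+04∠-89.1° Ω.
Step 4 — Source phasor: V = 12.9∠45.0° V = 9.122 + j9.122 V.
Step 5 — Ohm's law: I = V / Z_total = (9.122 + j9.122) / (1510 - j9.792e+04) = -9.17e-05 + j9.457e-05 A.
Step 6 — Convert to polar: |I| = 0.0001317 A, ∠I = 134.1°.

I = 0.0001317∠134.1° A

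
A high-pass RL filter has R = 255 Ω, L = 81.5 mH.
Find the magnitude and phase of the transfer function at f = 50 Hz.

Step 1 — Angular frequency: ω = 2π·50 = 314.2 rad/s.
Step 2 — Transfer function: H(jω) = jωL/(R + jωL).
Step 3 — Numerator jωL = j·25.6; denominator R + jωL = 255 + j25.6.
Step 4 — H = 0.009981 + j0.09941.
Step 5 — Magnitude: |H| = 0.09991 (-20.0 dB); phase: φ = 84.3°.

|H| = 0.09991 (-20.0 dB), φ = 84.3°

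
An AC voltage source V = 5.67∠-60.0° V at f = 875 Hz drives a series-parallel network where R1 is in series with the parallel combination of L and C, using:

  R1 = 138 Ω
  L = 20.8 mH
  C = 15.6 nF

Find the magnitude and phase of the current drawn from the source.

Step 1 — Angular frequency: ω = 2π·f = 2π·875 = 5498 rad/s.
Step 2 — Component impedances:
  R1: Z = R = 138 Ω
  L: Z = jωL = j·5498·0.0208 = 0 + j114.4 Ω
  C: Z = 1/(jωC) = -j/(ω·C) = 0 - j1.166e+04 Ω
Step 3 — Parallel branch: L || C = 1/(1/L + 1/C) = 0 + j115.5 Ω.
Step 4 — Series with R1: Z_total = R1 + (L || C) = 138 + j115.5 Ω = 179.9∠39.9° Ω.
Step 5 — Source phasor: V = 5.67∠-60.0° V = 2.835 - j4.91 V.
Step 6 — Ohm's law: I = V / Z_total = (2.835 - j4.91) / (138 + j115.5) = -0.005431 - j0.03104 A.
Step 7 — Convert to polar: |I| = 0.03151 A, ∠I = -99.9°.

I = 0.03151∠-99.9° A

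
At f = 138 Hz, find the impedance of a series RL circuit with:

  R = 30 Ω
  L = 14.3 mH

Step 1 — Angular frequency: ω = 2π·f = 2π·138 = 867.1 rad/s.
Step 2 — Component impedances:
  R: Z = R = 30 Ω
  L: Z = jωL = j·867.1·0.0143 = 0 + j12.4 Ω
Step 3 — Series combination: Z_total = R + L = 30 + j12.4 Ω = 32.46∠22.5° Ω.

Z = 30 + j12.4 Ω = 32.46∠22.5° Ω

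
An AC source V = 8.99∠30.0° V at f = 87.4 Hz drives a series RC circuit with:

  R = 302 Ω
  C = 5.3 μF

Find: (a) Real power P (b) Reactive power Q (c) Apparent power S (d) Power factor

Step 1 — Angular frequency: ω = 2π·f = 2π·87.4 = 549.2 rad/s.
Step 2 — Component impedances:
  R: Z = R = 302 Ω
  C: Z = 1/(jωC) = -j/(ω·C) = 0 - j343.6 Ω
Step 3 — Series combination: Z_total = R + C = 302 - j343.6 Ω = 457.4∠-48.7° Ω.
Step 4 — Source phasor: V = 8.99∠30.0° V = 7.786 + j4.495 V.
Step 5 — Current: I = V / Z = 0.003856 + j0.01927 A = 0.01965∠78.7° A.
Step 6 — Complex power: S = V·I* = 0.1166 - j0.1327 VA.
Step 7 — Real power: P = Re(S) = 0.1166 W.
Step 8 — Reactive power: Q = Im(S) = -0.1327 VAR.
Step 9 — Apparent power: |S| = 0.1767 VA.
Step 10 — Power factor: PF = P/|S| = 0.6602 (leading).

(a) P = 0.1166 W  (b) Q = -0.1327 VAR  (c) S = 0.1767 VA  (d) PF = 0.6602 (leading)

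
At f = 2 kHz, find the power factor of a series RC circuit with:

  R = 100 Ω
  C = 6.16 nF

Step 1 — Angular frequency: ω = 2π·f = 2π·2000 = 1.257e+04 rad/s.
Step 2 — Component impedances:
  R: Z = R = 100 Ω
  C: Z = 1/(jωC) = -j/(ω·C) = 0 - j1.292e+04 Ω
Step 3 — Series combination: Z_total = R + C = 100 - j1.292e+04 Ω = 1.292e+04∠-89.6° Ω.
Step 4 — Power factor: PF = cos(φ) = Re(Z)/|Z| = 100/12919 = 0.007741.
Step 5 — Type: Im(Z) = -1.292e+04 ⇒ leading (phase φ = -89.6°).

PF = 0.007741 (leading, φ = -89.6°)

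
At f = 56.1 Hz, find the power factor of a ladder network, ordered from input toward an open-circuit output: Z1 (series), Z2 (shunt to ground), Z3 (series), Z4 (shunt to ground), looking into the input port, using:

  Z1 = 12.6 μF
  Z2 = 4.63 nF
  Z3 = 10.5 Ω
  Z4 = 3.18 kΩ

Step 1 — Angular frequency: ω = 2π·f = 2π·56.1 = 352.5 rad/s.
Step 2 — Component impedances:
  Z1: Z = 1/(jωC) = -j/(ω·C) = 0 - j225.2 Ω
  Z2: Z = 1/(jωC) = -j/(ω·C) = 0 - j6.127e+05 Ω
  Z3: Z = R = 10.5 Ω
  Z4: Z = R = 3180 Ω
Step 3 — Ladder network (open output): work backward from the far end, alternating series and parallel combinations. Z_in = 3190 - j241.8 Ω = 3200∠-4.3° Ω.
Step 4 — Power factor: PF = cos(φ) = Re(Z)/|Z| = 3190.4/3199.6 = 0.9971.
Step 5 — Type: Im(Z) = -241.8 ⇒ leading (phase φ = -4.3°).

PF = 0.9971 (leading, φ = -4.3°)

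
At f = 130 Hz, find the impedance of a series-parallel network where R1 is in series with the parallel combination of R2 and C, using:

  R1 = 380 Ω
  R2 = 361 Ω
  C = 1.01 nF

Step 1 — Angular frequency: ω = 2π·f = 2π·130 = 816.8 rad/s.
Step 2 — Component impedances:
  R1: Z = R = 380 Ω
  R2: Z = R = 361 Ω
  C: Z = 1/(jωC) = -j/(ω·C) = 0 - j1.212e+06 Ω
Step 3 — Parallel branch: R2 || C = 1/(1/R2 + 1/C) = 361 - j0.1075 Ω.
Step 4 — Series with R1: Z_total = R1 + (R2 || C) = 741 - j0.1075 Ω = 741∠-0.0° Ω.

Z = 741 - j0.1075 Ω = 741∠-0.0° Ω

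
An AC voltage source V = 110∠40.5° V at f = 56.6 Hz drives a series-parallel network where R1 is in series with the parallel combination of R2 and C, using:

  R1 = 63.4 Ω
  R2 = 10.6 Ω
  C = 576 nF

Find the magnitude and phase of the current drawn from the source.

Step 1 — Angular frequency: ω = 2π·f = 2π·56.6 = 355.6 rad/s.
Step 2 — Component impedances:
  R1: Z = R = 63.4 Ω
  R2: Z = R = 10.6 Ω
  C: Z = 1/(jωC) = -j/(ω·C) = 0 - j4882 Ω
Step 3 — Parallel branch: R2 || C = 1/(1/R2 + 1/C) = 10.6 - j0.02302 Ω.
Step 4 — Series with R1: Z_total = R1 + (R2 || C) = 74 - j0.02302 Ω = 74∠-0.0° Ω.
Step 5 — Source phasor: V = 110∠40.5° V = 83.64 + j71.44 V.
Step 6 — Ohm's law: I = V / Z_total = (83.64 + j71.44) / (74 - j0.02302) = 1.13 + j0.9657 A.
Step 7 — Convert to polar: |I| = 1.486 A, ∠I = 40.5°.

I = 1.486∠40.5° A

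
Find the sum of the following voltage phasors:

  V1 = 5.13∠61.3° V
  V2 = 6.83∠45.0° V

Step 1 — Convert each phasor to rectangular form:
  V1 = 5.13·(cos(61.3°) + j·sin(61.3°)) = 2.464 + j4.5 V
  V2 = 6.83·(cos(45.0°) + j·sin(45.0°)) = 4.83 + j4.83 V
Step 2 — Sum components: V_total = 7.293 + j9.329 V.
Step 3 — Convert to polar: |V_total| = 11.84 V, ∠V_total = 52.0°.

V_total = 11.84∠52.0° V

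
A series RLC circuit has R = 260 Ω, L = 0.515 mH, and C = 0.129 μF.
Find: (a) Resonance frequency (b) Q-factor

Step 1 — Resonance condition Im(Z)=0 gives ω₀ = 1/√(LC).
Step 2 — ω₀ = 1/√(0.000515·1.29e-07) = 1.227e+05 rad/s.
Step 3 — f₀ = ω₀/(2π) = 1.953e+04 Hz.
Step 4 — Series Q: Q = ω₀L/R = 1.227e+05·0.000515/260 = 0.243.

(a) f₀ = 1.953e+04 Hz  (b) Q = 0.243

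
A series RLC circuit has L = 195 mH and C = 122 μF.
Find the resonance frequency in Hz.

Step 1 — Resonance condition Im(Z)=0 gives ω₀ = 1/√(LC).
Step 2 — ω₀ = 1/√(0.195·0.000122) = 205 rad/s.
Step 3 — f₀ = ω₀/(2π) = 32.63 Hz.

f₀ = 32.63 Hz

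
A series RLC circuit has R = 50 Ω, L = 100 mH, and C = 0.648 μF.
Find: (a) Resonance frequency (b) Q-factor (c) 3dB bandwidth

Step 1 — Resonance condition Im(Z)=0 gives ω₀ = 1/√(LC).
Step 2 — ω₀ = 1/√(0.1·6.48e-07) = 3928 rad/s.
Step 3 — f₀ = ω₀/(2π) = 625.2 Hz.
Step 4 — Series Q: Q = ω₀L/R = 3928·0.1/50 = 7.857.
Step 5 — 3dB bandwidth: Δω = ω₀/Q = 500 rad/s; BW = Δω/(2π) = 79.58 Hz.

(a) f₀ = 625.2 Hz  (b) Q = 7.857  (c) BW = 79.58 Hz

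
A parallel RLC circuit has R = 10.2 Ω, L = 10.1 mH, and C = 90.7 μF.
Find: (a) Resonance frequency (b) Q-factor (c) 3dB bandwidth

Step 1 — Resonance: ω₀ = 1/√(LC) = 1/√(0.0101·9.07e-05) = 1045 rad/s.
Step 2 — f₀ = ω₀/(2π) = 166.3 Hz.
Step 3 — Parallel Q: Q = R/(ω₀L) = 10.2/(1045·0.0101) = 0.9666.
Step 4 — Bandwidth: Δω = ω₀/Q = 1081 rad/s; BW = Δω/(2π) = 172 Hz.

(a) f₀ = 166.3 Hz  (b) Q = 0.9666  (c) BW = 172 Hz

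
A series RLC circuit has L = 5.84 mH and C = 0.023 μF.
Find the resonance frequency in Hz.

Step 1 — Resonance condition Im(Z)=0 gives ω₀ = 1/√(LC).
Step 2 — ω₀ = 1/√(0.00584·2.3e-08) = 8.628e+04 rad/s.
Step 3 — f₀ = ω₀/(2π) = 1.373e+04 Hz.

f₀ = 1.373e+04 Hz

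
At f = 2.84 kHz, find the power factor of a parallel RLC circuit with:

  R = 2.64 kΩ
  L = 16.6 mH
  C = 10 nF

Step 1 — Angular frequency: ω = 2π·f = 2π·2840 = 1.784e+04 rad/s.
Step 2 — Component impedances:
  R: Z = R = 2640 Ω
  L: Z = jωL = j·1.784e+04·0.0166 = 0 + j296.2 Ω
  C: Z = 1/(jωC) = -j/(ω·C) = 0 - j5604 Ω
Step 3 — Parallel combination: 1/Z_total = 1/R + 1/L + 1/C; Z_total = 36.54 + j308.4 Ω = 310.6∠83.2° Ω.
Step 4 — Power factor: PF = cos(φ) = Re(Z)/|Z| = 36.54/310.6 = 0.1176.
Step 5 — Type: Im(Z) = 308.4 ⇒ lagging (phase φ = 83.2°).

PF = 0.1176 (lagging, φ = 83.2°)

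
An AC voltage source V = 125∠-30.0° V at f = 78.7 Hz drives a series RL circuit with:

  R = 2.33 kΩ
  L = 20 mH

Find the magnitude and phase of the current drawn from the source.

Step 1 — Angular frequency: ω = 2π·f = 2π·78.7 = 494.5 rad/s.
Step 2 — Component impedances:
  R: Z = R = 2330 Ω
  L: Z = jωL = j·494.5·0.02 = 0 + j9.89 Ω
Step 3 — Series combination: Z_total = R + L = 2330 + j9.89 Ω = 2330∠0.2° Ω.
Step 4 — Source phasor: V = 125∠-30.0° V = 108.3 - j62.5 V.
Step 5 — Ohm's law: I = V / Z_total = (108.3 - j62.5) / (2330 + j9.89) = 0.04635 - j0.02702 A.
Step 6 — Convert to polar: |I| = 0.05365 A, ∠I = -30.2°.

I = 0.05365∠-30.2° A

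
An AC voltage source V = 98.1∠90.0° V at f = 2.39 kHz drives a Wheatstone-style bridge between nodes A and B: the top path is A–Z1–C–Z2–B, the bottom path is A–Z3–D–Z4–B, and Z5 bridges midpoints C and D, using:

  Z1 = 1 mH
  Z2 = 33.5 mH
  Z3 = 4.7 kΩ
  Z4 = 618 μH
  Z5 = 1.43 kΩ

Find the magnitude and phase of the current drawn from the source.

Step 1 — Angular frequency: ω = 2π·f = 2π·2390 = 1.502e+04 rad/s.
Step 2 — Component impedances:
  Z1: Z = jωL = j·1.502e+04·0.001 = 0 + j15.02 Ω
  Z2: Z = jωL = j·1.502e+04·0.0335 = 0 + j503.1 Ω
  Z3: Z = R = 4700 Ω
  Z4: Z = jωL = j·1.502e+04·0.000618 = 0 + j9.28 Ω
  Z5: Z = R = 1430 Ω
Step 3 — Bridge requires nodal analysis (the Z5 bridge couples midpoints C and D, so the two paths cannot be reduced to a simple series/parallel combination). Setting node B to ground and injecting 1 A at node A, the 3-node admittance system at A, C, D solves to V_A = Z_AB = 192 + j428.2 Ω = 469.3∠65.8° Ω.
Step 4 — Source phasor: V = 98.1∠90.0° V = 0 + j98.1 V.
Step 5 — Ohm's law: I = V / Z_total = (0 + j98.1) / (192 + j428.2) = 0.1907 + j0.08553 A.
Step 6 — Convert to polar: |I| = 0.209 A, ∠I = 24.2°.

I = 0.209∠24.2° A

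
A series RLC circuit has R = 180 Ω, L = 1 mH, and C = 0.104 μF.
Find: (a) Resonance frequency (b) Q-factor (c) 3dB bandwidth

Step 1 — Resonance condition Im(Z)=0 gives ω₀ = 1/√(LC).
Step 2 — ω₀ = 1/√(0.001·1.04e-07) = 9.806e+04 rad/s.
Step 3 — f₀ = ω₀/(2π) = 1.561e+04 Hz.
Step 4 — Series Q: Q = ω₀L/R = 9.806e+04·0.001/180 = 0.5448.
Step 5 — 3dB bandwidth: Δω = ω₀/Q = 1.8e+05 rad/s; BW = Δω/(2π) = 2.865e+04 Hz.

(a) f₀ = 1.561e+04 Hz  (b) Q = 0.5448  (c) BW = 2.865e+04 Hz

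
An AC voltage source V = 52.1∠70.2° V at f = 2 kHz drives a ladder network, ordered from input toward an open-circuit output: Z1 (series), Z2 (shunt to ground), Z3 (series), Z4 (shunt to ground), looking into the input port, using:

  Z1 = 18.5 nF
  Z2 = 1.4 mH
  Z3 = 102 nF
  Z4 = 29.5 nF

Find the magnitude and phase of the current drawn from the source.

Step 1 — Angular frequency: ω = 2π·f = 2π·2000 = 1.257e+04 rad/s.
Step 2 — Component impedances:
  Z1: Z = 1/(jωC) = -j/(ω·C) = 0 - j4301 Ω
  Z2: Z = jωL = j·1.257e+04·0.0014 = 0 + j17.59 Ω
  Z3: Z = 1/(jωC) = -j/(ω·C) = 0 - j780.2 Ω
  Z4: Z = 1/(jωC) = -j/(ω·C) = 0 - j2698 Ω
Step 3 — Ladder network (open output): work backward from the far end, alternating series and parallel combinations. Z_in = 0 - j4284 Ω = 4284∠-90.0° Ω.
Step 4 — Source phasor: V = 52.1∠70.2° V = 17.65 + j49.02 V.
Step 5 — Ohm's law: I = V / Z_total = (17.65 + j49.02) / (0 - j4284) = -0.01144 + j0.00412 A.
Step 6 — Convert to polar: |I| = 0.01216 A, ∠I = 160.2°.

I = 0.01216∠160.2° A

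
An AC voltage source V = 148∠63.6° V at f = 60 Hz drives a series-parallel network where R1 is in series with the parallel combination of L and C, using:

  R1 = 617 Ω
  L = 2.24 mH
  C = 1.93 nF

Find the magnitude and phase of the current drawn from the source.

Step 1 — Angular frequency: ω = 2π·f = 2π·60 = 377 rad/s.
Step 2 — Component impedances:
  R1: Z = R = 617 Ω
  L: Z = jωL = j·377·0.00224 = 0 + j0.8445 Ω
  C: Z = 1/(jωC) = -j/(ω·C) = 0 - j1.374e+06 Ω
Step 3 — Parallel branch: L || C = 1/(1/L + 1/C) = 0 + j0.8445 Ω.
Step 4 — Series with R1: Z_total = R1 + (L || C) = 617 + j0.8445 Ω = 617∠0.1° Ω.
Step 5 — Source phasor: V = 148∠63.6° V = 65.81 + j132.6 V.
Step 6 — Ohm's law: I = V / Z_total = (65.81 + j132.6) / (617 + j0.8445) = 0.1069 + j0.2147 A.
Step 7 — Convert to polar: |I| = 0.2399 A, ∠I = 63.5°.

I = 0.2399∠63.5° A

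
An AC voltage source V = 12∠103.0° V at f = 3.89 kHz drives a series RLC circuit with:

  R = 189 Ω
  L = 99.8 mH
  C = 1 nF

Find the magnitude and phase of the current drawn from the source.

Step 1 — Angular frequency: ω = 2π·f = 2π·3890 = 2.444e+04 rad/s.
Step 2 — Component impedances:
  R: Z = R = 189 Ω
  L: Z = jωL = j·2.444e+04·0.0998 = 0 + j2439 Ω
  C: Z = 1/(jωC) = -j/(ω·C) = 0 - j4.091e+04 Ω
Step 3 — Series combination: Z_total = R + L + C = 189 - j3.847e+04 Ω = 3.848e+04∠-89.7° Ω.
Step 4 — Source phasor: V = 12∠103.0° V = -2.699 + j11.69 V.
Step 5 — Ohm's law: I = V / Z_total = (-2.699 + j11.69) / (189 - j3.847e+04) = -0.0003042 - j6.867e-05 A.
Step 6 — Convert to polar: |I| = 0.0003119 A, ∠I = -167.3°.

I = 0.0003119∠-167.3° A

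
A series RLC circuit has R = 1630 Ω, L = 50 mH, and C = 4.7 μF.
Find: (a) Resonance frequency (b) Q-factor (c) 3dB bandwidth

Step 1 — Resonance condition Im(Z)=0 gives ω₀ = 1/√(LC).
Step 2 — ω₀ = 1/√(0.05·4.7e-06) = 2063 rad/s.
Step 3 — f₀ = ω₀/(2π) = 328.3 Hz.
Step 4 — Series Q: Q = ω₀L/R = 2063·0.05/1630 = 0.06328.
Step 5 — 3dB bandwidth: Δω = ω₀/Q = 3.26e+04 rad/s; BW = Δω/(2π) = 5188 Hz.

(a) f₀ = 328.3 Hz  (b) Q = 0.06328  (c) BW = 5188 Hz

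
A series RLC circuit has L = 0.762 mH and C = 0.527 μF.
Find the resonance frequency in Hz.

Step 1 — Resonance condition Im(Z)=0 gives ω₀ = 1/√(LC).
Step 2 — ω₀ = 1/√(0.000762·5.27e-07) = 4.99e+04 rad/s.
Step 3 — f₀ = ω₀/(2π) = 7942 Hz.

f₀ = 7942 Hz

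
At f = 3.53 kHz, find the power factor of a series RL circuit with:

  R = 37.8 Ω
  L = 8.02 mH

Step 1 — Angular frequency: ω = 2π·f = 2π·3530 = 2.218e+04 rad/s.
Step 2 — Component impedances:
  R: Z = R = 37.8 Ω
  L: Z = jωL = j·2.218e+04·0.00802 = 0 + j177.9 Ω
Step 3 — Series combination: Z_total = R + L = 37.8 + j177.9 Ω = 181.9∠78.0° Ω.
Step 4 — Power factor: PF = cos(φ) = Re(Z)/|Z| = 37.8/181.85 = 0.2079.
Step 5 — Type: Im(Z) = 177.9 ⇒ lagging (phase φ = 78.0°).

PF = 0.2079 (lagging, φ = 78.0°)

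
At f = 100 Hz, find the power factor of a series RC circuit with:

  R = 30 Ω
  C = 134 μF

Step 1 — Angular frequency: ω = 2π·f = 2π·100 = 628.3 rad/s.
Step 2 — Component impedances:
  R: Z = R = 30 Ω
  C: Z = 1/(jωC) = -j/(ω·C) = 0 - j11.88 Ω
Step 3 — Series combination: Z_total = R + C = 30 - j11.88 Ω = 32.27∠-21.6° Ω.
Step 4 — Power factor: PF = cos(φ) = Re(Z)/|Z| = 30/32.266 = 0.9298.
Step 5 — Type: Im(Z) = -11.88 ⇒ leading (phase φ = -21.6°).

PF = 0.9298 (leading, φ = -21.6°)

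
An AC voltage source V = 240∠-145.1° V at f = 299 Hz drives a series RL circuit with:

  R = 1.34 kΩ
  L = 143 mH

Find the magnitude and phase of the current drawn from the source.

Step 1 — Angular frequency: ω = 2π·f = 2π·299 = 1879 rad/s.
Step 2 — Component impedances:
  R: Z = R = 1340 Ω
  L: Z = jωL = j·1879·0.143 = 0 + j268.7 Ω
Step 3 — Series combination: Z_total = R + L = 1340 + j268.7 Ω = 1367∠11.3° Ω.
Step 4 — Source phasor: V = 240∠-145.1° V = -196.8 - j137.3 V.
Step 5 — Ohm's law: I = V / Z_total = (-196.8 - j137.3) / (1340 + j268.7) = -0.161 - j0.0702 A.
Step 6 — Convert to polar: |I| = 0.1756 A, ∠I = -156.4°.

I = 0.1756∠-156.4° A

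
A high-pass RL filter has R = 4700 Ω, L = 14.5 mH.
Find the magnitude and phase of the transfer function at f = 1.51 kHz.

Step 1 — Angular frequency: ω = 2π·1510 = 9488 rad/s.
Step 2 — Transfer function: H(jω) = jωL/(R + jωL).
Step 3 — Numerator jωL = j·137.6; denominator R + jωL = 4700 + j137.6.
Step 4 — H = 0.000856 + j0.02925.
Step 5 — Magnitude: |H| = 0.02926 (-30.7 dB); phase: φ = 88.3°.

|H| = 0.02926 (-30.7 dB), φ = 88.3°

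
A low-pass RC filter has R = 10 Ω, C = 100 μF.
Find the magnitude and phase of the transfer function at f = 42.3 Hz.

Step 1 — Angular frequency: ω = 2π·42.3 = 265.8 rad/s.
Step 2 — Transfer function: H(jω) = 1/(1 + jωRC).
Step 3 — Denominator: 1 + jωRC = 1 + j·265.8·10·0.0001 = 1 + j0.2658.
Step 4 — H = 0.934 - j0.2482.
Step 5 — Magnitude: |H| = 0.9664 (-0.3 dB); phase: φ = -14.9°.

|H| = 0.9664 (-0.3 dB), φ = -14.9°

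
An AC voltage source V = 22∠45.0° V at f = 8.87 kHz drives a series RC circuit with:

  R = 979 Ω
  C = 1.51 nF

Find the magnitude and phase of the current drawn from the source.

Step 1 — Angular frequency: ω = 2π·f = 2π·8870 = 5.573e+04 rad/s.
Step 2 — Component impedances:
  R: Z = R = 979 Ω
  C: Z = 1/(jωC) = -j/(ω·C) = 0 - j1.188e+04 Ω
Step 3 — Series combination: Z_total = R + C = 979 - j1.188e+04 Ω = 1.192e+04∠-85.3° Ω.
Step 4 — Source phasor: V = 22∠45.0° V = 15.56 + j15.56 V.
Step 5 — Ohm's law: I = V / Z_total = (15.56 + j15.56) / (979 - j1.188e+04) = -0.001193 + j0.001407 A.
Step 6 — Convert to polar: |I| = 0.001845 A, ∠I = 130.3°.

I = 0.001845∠130.3° A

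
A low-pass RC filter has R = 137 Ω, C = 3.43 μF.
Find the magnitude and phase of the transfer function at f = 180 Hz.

Step 1 — Angular frequency: ω = 2π·180 = 1131 rad/s.
Step 2 — Transfer function: H(jω) = 1/(1 + jωRC).
Step 3 — Denominator: 1 + jωRC = 1 + j·1131·137·3.43e-06 = 1 + j0.5315.
Step 4 — H = 0.7798 - j0.4144.
Step 5 — Magnitude: |H| = 0.883 (-1.1 dB); phase: φ = -28.0°.

|H| = 0.883 (-1.1 dB), φ = -28.0°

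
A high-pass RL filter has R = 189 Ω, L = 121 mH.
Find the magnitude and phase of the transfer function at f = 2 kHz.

Step 1 — Angular frequency: ω = 2π·2000 = 1.257e+04 rad/s.
Step 2 — Transfer function: H(jω) = jωL/(R + jωL).
Step 3 — Numerator jωL = j·1521; denominator R + jωL = 189 + j1521.
Step 4 — H = 0.9848 + j0.1224.
Step 5 — Magnitude: |H| = 0.9924 (-0.1 dB); phase: φ = 7.1°.

|H| = 0.9924 (-0.1 dB), φ = 7.1°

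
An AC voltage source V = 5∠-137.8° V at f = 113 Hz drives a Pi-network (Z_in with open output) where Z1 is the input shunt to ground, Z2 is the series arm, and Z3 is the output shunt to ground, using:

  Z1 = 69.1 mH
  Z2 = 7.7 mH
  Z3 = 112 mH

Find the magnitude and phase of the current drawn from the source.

Step 1 — Angular frequency: ω = 2π·f = 2π·113 = 710 rad/s.
Step 2 — Component impedances:
  Z1: Z = jωL = j·710·0.0691 = 0 + j49.06 Ω
  Z2: Z = jωL = j·710·0.0077 = 0 + j5.467 Ω
  Z3: Z = jωL = j·710·0.112 = 0 + j79.52 Ω
Step 3 — With open output, the series arm Z2 and the output shunt Z3 appear in series to ground: Z2 + Z3 = 0 + j84.99 Ω.
Step 4 — Parallel with input shunt Z1: Z_in = Z1 || (Z2 + Z3) = 0 + j31.1 Ω = 31.1∠90.0° Ω.
Step 5 — Source phasor: V = 5∠-137.8° V = -3.704 - j3.359 V.
Step 6 — Ohm's law: I = V / Z_total = (-3.704 - j3.359) / (0 + j31.1) = -0.108 + j0.1191 A.
Step 7 — Convert to polar: |I| = 0.1607 A, ∠I = 132.2°.

I = 0.1607∠132.2° A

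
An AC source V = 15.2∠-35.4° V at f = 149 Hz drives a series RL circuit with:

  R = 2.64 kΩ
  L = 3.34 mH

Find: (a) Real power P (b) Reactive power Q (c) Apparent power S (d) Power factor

Step 1 — Angular frequency: ω = 2π·f = 2π·149 = 936.2 rad/s.
Step 2 — Component impedances:
  R: Z = R = 2640 Ω
  L: Z = jωL = j·936.2·0.00334 = 0 + j3.127 Ω
Step 3 — Series combination: Z_total = R + L = 2640 + j3.127 Ω = 2640∠0.1° Ω.
Step 4 — Source phasor: V = 15.2∠-35.4° V = 12.39 - j8.805 V.
Step 5 — Current: I = V / Z = 0.004689 - j0.003341 A = 0.005758∠-35.5° A.
Step 6 — Complex power: S = V·I* = 0.08752 + j0.0001037 VA.
Step 7 — Real power: P = Re(S) = 0.08752 W.
Step 8 — Reactive power: Q = Im(S) = 0.0001037 VAR.
Step 9 — Apparent power: |S| = 0.08752 VA.
Step 10 — Power factor: PF = P/|S| = 1 (lagging).

(a) P = 0.08752 W  (b) Q = 0.0001037 VAR  (c) S = 0.08752 VA  (d) PF = 1 (lagging)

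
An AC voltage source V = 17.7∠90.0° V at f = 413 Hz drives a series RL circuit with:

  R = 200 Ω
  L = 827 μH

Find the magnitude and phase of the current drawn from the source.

Step 1 — Angular frequency: ω = 2π·f = 2π·413 = 2595 rad/s.
Step 2 — Component impedances:
  R: Z = R = 200 Ω
  L: Z = jωL = j·2595·0.000827 = 0 + j2.146 Ω
Step 3 — Series combination: Z_total = R + L = 200 + j2.146 Ω = 200∠0.6° Ω.
Step 4 — Source phasor: V = 17.7∠90.0° V = 0 + j17.7 V.
Step 5 — Ohm's law: I = V / Z_total = (0 + j17.7) / (200 + j2.146) = 0.0009495 + j0.08849 A.
Step 6 — Convert to polar: |I| = 0.08849 A, ∠I = 89.4°.

I = 0.08849∠89.4° A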